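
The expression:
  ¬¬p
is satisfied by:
  {p: True}


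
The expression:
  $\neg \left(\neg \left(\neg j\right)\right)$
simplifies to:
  $\neg j$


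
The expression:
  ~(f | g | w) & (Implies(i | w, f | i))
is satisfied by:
  {g: False, w: False, f: False}


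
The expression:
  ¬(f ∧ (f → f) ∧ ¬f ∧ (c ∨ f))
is always true.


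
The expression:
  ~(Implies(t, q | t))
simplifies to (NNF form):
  False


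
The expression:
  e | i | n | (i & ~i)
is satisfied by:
  {i: True, n: True, e: True}
  {i: True, n: True, e: False}
  {i: True, e: True, n: False}
  {i: True, e: False, n: False}
  {n: True, e: True, i: False}
  {n: True, e: False, i: False}
  {e: True, n: False, i: False}


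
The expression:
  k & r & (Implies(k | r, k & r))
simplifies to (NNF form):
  k & r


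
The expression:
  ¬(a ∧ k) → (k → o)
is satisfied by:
  {a: True, o: True, k: False}
  {a: True, k: False, o: False}
  {o: True, k: False, a: False}
  {o: False, k: False, a: False}
  {a: True, o: True, k: True}
  {a: True, k: True, o: False}
  {o: True, k: True, a: False}


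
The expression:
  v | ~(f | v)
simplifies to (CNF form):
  v | ~f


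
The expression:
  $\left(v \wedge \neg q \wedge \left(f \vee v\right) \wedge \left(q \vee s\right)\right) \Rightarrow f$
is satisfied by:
  {f: True, q: True, s: False, v: False}
  {f: True, s: False, v: False, q: False}
  {q: True, s: False, v: False, f: False}
  {q: False, s: False, v: False, f: False}
  {f: True, v: True, q: True, s: False}
  {f: True, v: True, q: False, s: False}
  {v: True, q: True, f: False, s: False}
  {v: True, f: False, s: False, q: False}
  {q: True, f: True, s: True, v: False}
  {f: True, s: True, q: False, v: False}
  {q: True, s: True, f: False, v: False}
  {s: True, f: False, v: False, q: False}
  {f: True, v: True, s: True, q: True}
  {f: True, v: True, s: True, q: False}
  {v: True, s: True, q: True, f: False}


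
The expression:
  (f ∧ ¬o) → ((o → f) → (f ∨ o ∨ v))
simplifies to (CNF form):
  True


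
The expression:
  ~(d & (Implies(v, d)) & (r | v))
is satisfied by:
  {v: False, d: False, r: False}
  {r: True, v: False, d: False}
  {v: True, r: False, d: False}
  {r: True, v: True, d: False}
  {d: True, r: False, v: False}


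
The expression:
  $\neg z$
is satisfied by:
  {z: False}


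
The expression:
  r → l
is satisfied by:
  {l: True, r: False}
  {r: False, l: False}
  {r: True, l: True}


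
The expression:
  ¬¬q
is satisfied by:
  {q: True}


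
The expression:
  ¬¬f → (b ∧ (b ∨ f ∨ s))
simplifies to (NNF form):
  b ∨ ¬f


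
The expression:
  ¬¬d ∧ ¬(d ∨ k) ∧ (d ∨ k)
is never true.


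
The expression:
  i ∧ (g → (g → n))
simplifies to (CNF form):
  i ∧ (n ∨ ¬g)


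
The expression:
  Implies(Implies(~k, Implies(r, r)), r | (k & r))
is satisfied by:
  {r: True}


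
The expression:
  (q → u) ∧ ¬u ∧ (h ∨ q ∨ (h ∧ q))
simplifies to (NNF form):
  h ∧ ¬q ∧ ¬u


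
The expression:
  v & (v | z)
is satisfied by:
  {v: True}


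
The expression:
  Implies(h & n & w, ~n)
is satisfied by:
  {w: False, n: False, h: False}
  {h: True, w: False, n: False}
  {n: True, w: False, h: False}
  {h: True, n: True, w: False}
  {w: True, h: False, n: False}
  {h: True, w: True, n: False}
  {n: True, w: True, h: False}


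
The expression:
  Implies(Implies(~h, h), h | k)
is always true.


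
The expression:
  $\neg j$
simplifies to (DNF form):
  $\neg j$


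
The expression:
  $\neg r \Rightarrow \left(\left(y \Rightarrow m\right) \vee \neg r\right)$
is always true.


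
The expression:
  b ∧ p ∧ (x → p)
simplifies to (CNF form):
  b ∧ p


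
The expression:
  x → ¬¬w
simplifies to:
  w ∨ ¬x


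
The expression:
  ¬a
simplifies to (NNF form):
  ¬a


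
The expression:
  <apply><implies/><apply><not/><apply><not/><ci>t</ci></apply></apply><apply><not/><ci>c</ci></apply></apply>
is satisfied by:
  {c: False, t: False}
  {t: True, c: False}
  {c: True, t: False}


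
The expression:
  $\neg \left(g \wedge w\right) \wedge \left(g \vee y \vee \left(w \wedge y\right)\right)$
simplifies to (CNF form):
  $\left(g \vee y\right) \wedge \left(g \vee \neg g\right) \wedge \left(y \vee \neg w\right) \wedge \left(\neg g \vee \neg w\right)$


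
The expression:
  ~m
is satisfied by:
  {m: False}


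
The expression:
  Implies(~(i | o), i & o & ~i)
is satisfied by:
  {i: True, o: True}
  {i: True, o: False}
  {o: True, i: False}


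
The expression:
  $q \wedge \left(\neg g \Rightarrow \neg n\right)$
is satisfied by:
  {g: True, q: True, n: False}
  {q: True, n: False, g: False}
  {n: True, g: True, q: True}


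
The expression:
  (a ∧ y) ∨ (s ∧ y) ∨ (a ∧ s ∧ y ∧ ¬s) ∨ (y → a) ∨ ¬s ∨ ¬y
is always true.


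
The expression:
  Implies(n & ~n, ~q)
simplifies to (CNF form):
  True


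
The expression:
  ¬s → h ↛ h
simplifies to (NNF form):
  s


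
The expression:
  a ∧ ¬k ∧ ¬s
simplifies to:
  a ∧ ¬k ∧ ¬s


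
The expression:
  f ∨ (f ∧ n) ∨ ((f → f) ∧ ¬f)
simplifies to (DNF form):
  True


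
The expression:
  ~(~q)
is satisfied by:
  {q: True}


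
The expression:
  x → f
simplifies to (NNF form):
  f ∨ ¬x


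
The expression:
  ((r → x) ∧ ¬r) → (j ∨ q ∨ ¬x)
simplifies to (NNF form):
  j ∨ q ∨ r ∨ ¬x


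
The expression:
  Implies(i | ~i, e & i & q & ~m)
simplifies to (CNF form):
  e & i & q & ~m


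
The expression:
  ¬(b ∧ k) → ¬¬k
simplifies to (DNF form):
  k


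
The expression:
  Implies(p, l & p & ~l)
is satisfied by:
  {p: False}


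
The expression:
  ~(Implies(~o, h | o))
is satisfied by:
  {o: False, h: False}


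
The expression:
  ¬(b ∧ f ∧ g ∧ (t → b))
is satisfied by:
  {g: False, b: False, f: False}
  {f: True, g: False, b: False}
  {b: True, g: False, f: False}
  {f: True, b: True, g: False}
  {g: True, f: False, b: False}
  {f: True, g: True, b: False}
  {b: True, g: True, f: False}


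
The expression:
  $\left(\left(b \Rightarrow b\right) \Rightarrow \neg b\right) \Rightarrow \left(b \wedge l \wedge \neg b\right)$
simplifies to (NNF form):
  $b$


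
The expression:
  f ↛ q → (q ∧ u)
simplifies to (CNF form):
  q ∨ ¬f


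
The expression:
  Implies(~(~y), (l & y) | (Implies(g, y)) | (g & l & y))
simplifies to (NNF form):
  True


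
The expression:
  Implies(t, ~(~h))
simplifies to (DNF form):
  h | ~t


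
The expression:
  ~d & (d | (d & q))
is never true.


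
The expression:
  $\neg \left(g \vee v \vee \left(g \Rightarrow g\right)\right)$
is never true.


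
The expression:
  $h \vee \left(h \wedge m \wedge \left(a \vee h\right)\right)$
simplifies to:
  $h$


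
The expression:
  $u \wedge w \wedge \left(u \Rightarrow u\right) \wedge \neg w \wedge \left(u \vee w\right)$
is never true.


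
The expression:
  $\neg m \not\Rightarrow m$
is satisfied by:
  {m: False}


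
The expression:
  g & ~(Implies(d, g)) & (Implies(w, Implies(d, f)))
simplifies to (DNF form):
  False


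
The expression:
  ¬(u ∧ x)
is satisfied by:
  {u: False, x: False}
  {x: True, u: False}
  {u: True, x: False}


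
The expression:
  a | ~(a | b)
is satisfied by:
  {a: True, b: False}
  {b: False, a: False}
  {b: True, a: True}


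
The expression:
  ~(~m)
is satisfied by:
  {m: True}


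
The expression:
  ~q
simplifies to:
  ~q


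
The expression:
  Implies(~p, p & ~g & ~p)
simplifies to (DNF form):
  p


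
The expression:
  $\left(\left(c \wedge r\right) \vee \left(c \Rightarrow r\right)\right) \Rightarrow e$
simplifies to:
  $e \vee \left(c \wedge \neg r\right)$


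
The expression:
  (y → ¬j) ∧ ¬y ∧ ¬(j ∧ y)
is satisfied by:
  {y: False}


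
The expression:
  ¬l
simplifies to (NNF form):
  ¬l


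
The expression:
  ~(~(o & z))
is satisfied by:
  {z: True, o: True}


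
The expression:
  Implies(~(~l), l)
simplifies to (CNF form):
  True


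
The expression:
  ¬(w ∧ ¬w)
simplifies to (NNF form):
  True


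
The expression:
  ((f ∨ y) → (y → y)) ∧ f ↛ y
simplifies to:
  f ∧ ¬y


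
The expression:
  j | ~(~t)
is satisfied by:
  {t: True, j: True}
  {t: True, j: False}
  {j: True, t: False}


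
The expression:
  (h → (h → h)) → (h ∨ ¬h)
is always true.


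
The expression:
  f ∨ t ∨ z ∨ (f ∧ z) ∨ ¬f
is always true.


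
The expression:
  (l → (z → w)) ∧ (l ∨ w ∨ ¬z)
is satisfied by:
  {w: True, z: False}
  {z: False, w: False}
  {z: True, w: True}


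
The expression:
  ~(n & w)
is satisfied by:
  {w: False, n: False}
  {n: True, w: False}
  {w: True, n: False}


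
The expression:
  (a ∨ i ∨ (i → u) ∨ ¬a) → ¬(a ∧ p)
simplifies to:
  ¬a ∨ ¬p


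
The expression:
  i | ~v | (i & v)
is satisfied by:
  {i: True, v: False}
  {v: False, i: False}
  {v: True, i: True}


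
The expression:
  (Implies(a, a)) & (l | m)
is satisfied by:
  {m: True, l: True}
  {m: True, l: False}
  {l: True, m: False}


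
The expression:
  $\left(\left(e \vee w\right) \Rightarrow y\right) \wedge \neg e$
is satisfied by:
  {y: True, e: False, w: False}
  {e: False, w: False, y: False}
  {y: True, w: True, e: False}


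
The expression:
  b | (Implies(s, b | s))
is always true.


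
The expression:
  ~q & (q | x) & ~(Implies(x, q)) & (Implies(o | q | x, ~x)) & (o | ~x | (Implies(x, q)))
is never true.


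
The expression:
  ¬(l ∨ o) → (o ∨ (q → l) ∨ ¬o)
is always true.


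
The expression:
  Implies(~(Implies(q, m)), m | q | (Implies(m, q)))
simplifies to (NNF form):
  True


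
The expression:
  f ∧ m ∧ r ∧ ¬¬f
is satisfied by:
  {r: True, m: True, f: True}


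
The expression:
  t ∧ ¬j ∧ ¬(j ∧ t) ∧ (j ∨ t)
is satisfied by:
  {t: True, j: False}


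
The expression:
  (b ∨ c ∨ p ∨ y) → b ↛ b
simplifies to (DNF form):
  ¬b ∧ ¬c ∧ ¬p ∧ ¬y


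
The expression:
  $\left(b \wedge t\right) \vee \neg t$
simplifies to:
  $b \vee \neg t$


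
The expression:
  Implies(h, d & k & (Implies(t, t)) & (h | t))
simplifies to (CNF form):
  (d | ~h) & (k | ~h)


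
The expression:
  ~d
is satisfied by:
  {d: False}


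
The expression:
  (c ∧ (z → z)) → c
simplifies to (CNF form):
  True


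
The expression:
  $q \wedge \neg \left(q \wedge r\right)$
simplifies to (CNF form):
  $q \wedge \neg r$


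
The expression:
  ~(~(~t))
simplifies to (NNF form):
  ~t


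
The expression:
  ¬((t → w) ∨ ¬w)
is never true.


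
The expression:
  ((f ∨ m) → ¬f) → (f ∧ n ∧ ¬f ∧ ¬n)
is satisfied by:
  {f: True}


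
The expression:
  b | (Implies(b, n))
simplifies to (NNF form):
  True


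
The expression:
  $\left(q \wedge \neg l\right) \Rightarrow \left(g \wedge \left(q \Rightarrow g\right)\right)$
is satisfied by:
  {l: True, g: True, q: False}
  {l: True, g: False, q: False}
  {g: True, l: False, q: False}
  {l: False, g: False, q: False}
  {q: True, l: True, g: True}
  {q: True, l: True, g: False}
  {q: True, g: True, l: False}


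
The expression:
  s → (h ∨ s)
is always true.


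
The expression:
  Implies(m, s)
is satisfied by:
  {s: True, m: False}
  {m: False, s: False}
  {m: True, s: True}


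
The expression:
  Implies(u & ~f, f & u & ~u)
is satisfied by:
  {f: True, u: False}
  {u: False, f: False}
  {u: True, f: True}


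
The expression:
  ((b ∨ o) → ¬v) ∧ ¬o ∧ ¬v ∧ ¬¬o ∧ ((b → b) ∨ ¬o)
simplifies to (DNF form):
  False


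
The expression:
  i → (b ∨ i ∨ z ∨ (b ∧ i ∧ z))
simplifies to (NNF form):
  True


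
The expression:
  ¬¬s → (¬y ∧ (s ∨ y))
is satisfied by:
  {s: False, y: False}
  {y: True, s: False}
  {s: True, y: False}


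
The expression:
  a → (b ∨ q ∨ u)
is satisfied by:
  {b: True, q: True, u: True, a: False}
  {b: True, q: True, u: False, a: False}
  {b: True, u: True, q: False, a: False}
  {b: True, u: False, q: False, a: False}
  {q: True, u: True, b: False, a: False}
  {q: True, b: False, u: False, a: False}
  {q: False, u: True, b: False, a: False}
  {q: False, b: False, u: False, a: False}
  {b: True, a: True, q: True, u: True}
  {b: True, a: True, q: True, u: False}
  {b: True, a: True, u: True, q: False}
  {b: True, a: True, u: False, q: False}
  {a: True, q: True, u: True, b: False}
  {a: True, q: True, u: False, b: False}
  {a: True, u: True, q: False, b: False}


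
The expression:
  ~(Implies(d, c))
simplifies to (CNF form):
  d & ~c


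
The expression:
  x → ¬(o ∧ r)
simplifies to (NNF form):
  ¬o ∨ ¬r ∨ ¬x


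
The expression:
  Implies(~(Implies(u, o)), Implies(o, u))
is always true.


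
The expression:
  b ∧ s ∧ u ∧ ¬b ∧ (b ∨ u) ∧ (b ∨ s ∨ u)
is never true.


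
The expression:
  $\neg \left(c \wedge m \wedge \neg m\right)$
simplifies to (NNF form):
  $\text{True}$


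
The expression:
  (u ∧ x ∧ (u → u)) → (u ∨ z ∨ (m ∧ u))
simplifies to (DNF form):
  True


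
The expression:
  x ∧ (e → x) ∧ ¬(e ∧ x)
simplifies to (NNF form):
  x ∧ ¬e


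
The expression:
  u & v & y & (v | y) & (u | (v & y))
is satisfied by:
  {u: True, y: True, v: True}


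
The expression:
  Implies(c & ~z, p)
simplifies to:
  p | z | ~c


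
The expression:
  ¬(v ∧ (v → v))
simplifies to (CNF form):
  ¬v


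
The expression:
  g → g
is always true.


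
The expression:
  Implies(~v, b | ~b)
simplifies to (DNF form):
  True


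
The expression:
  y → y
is always true.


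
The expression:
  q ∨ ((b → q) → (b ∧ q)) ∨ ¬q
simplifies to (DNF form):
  True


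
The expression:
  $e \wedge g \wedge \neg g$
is never true.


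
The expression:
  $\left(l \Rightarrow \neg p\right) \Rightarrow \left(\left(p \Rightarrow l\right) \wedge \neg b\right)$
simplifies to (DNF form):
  $\left(l \wedge p\right) \vee \left(\neg b \wedge \neg p\right)$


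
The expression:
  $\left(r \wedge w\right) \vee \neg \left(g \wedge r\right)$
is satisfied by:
  {w: True, g: False, r: False}
  {g: False, r: False, w: False}
  {r: True, w: True, g: False}
  {r: True, g: False, w: False}
  {w: True, g: True, r: False}
  {g: True, w: False, r: False}
  {r: True, g: True, w: True}


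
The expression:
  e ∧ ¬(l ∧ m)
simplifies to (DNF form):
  (e ∧ ¬l) ∨ (e ∧ ¬m)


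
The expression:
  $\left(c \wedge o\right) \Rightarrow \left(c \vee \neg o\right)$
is always true.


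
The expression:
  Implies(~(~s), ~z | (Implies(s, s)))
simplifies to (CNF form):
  True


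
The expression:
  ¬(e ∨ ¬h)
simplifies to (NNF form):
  h ∧ ¬e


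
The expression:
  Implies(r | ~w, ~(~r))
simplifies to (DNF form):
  r | w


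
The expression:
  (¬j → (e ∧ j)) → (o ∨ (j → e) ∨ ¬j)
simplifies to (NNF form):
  e ∨ o ∨ ¬j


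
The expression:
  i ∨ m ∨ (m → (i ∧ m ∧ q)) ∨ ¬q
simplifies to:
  True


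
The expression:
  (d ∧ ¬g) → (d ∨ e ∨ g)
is always true.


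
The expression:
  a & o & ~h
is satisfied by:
  {a: True, o: True, h: False}


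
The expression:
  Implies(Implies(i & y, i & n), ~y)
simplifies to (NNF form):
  ~y | (i & ~n)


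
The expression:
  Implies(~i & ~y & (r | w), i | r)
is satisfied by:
  {r: True, y: True, i: True, w: False}
  {r: True, y: True, w: False, i: False}
  {r: True, i: True, w: False, y: False}
  {r: True, w: False, i: False, y: False}
  {y: True, i: True, w: False, r: False}
  {y: True, w: False, i: False, r: False}
  {i: True, y: False, w: False, r: False}
  {y: False, w: False, i: False, r: False}
  {y: True, r: True, w: True, i: True}
  {y: True, r: True, w: True, i: False}
  {r: True, w: True, i: True, y: False}
  {r: True, w: True, y: False, i: False}
  {i: True, w: True, y: True, r: False}
  {w: True, y: True, r: False, i: False}
  {w: True, i: True, r: False, y: False}


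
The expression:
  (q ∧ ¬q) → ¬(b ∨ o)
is always true.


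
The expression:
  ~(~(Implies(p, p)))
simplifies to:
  True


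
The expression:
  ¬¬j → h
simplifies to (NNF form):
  h ∨ ¬j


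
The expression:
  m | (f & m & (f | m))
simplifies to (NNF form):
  m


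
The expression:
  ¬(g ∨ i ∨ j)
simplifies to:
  ¬g ∧ ¬i ∧ ¬j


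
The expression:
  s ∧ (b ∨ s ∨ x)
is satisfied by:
  {s: True}


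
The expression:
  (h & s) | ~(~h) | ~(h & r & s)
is always true.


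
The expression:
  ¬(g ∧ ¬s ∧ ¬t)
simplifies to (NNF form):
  s ∨ t ∨ ¬g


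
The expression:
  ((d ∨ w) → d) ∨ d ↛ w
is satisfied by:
  {d: True, w: False}
  {w: False, d: False}
  {w: True, d: True}


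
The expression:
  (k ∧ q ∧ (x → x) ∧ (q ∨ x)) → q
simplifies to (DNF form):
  True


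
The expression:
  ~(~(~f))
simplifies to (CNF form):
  ~f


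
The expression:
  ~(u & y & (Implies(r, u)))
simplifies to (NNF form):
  ~u | ~y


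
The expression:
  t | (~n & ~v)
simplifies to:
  t | (~n & ~v)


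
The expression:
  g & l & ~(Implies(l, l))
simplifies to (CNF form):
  False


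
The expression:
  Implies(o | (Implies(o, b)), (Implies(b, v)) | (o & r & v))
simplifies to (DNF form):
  v | ~b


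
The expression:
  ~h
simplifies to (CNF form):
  ~h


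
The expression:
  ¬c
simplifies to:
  ¬c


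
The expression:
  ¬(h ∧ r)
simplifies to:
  ¬h ∨ ¬r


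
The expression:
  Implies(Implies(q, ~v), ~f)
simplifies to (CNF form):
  (q | ~f) & (v | ~f)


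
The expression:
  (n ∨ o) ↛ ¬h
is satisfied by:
  {h: True, n: True, o: True}
  {h: True, n: True, o: False}
  {h: True, o: True, n: False}


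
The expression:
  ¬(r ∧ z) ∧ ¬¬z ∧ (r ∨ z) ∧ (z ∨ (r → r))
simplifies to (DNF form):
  z ∧ ¬r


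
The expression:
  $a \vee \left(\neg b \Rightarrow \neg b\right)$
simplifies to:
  $\text{True}$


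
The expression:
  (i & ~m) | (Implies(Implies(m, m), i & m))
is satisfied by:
  {i: True}


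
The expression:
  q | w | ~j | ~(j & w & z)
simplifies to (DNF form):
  True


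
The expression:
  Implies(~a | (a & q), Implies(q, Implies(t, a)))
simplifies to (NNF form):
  a | ~q | ~t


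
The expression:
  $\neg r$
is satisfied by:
  {r: False}


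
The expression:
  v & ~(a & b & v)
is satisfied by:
  {v: True, a: False, b: False}
  {b: True, v: True, a: False}
  {a: True, v: True, b: False}


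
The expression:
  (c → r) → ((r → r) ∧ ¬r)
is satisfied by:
  {r: False}


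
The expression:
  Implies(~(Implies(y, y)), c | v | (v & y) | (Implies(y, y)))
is always true.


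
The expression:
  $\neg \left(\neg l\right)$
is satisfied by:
  {l: True}


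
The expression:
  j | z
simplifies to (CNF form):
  j | z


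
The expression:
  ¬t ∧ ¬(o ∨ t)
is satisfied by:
  {o: False, t: False}


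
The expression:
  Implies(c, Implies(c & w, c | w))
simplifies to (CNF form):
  True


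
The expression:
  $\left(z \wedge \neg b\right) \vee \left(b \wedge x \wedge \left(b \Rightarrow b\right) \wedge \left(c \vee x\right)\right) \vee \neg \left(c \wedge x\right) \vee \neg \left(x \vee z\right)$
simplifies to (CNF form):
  $b \vee z \vee \neg c \vee \neg x$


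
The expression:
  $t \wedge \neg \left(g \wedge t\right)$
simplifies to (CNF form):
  $t \wedge \neg g$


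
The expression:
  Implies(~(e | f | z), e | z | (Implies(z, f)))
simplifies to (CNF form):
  True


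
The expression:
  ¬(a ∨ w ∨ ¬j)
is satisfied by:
  {j: True, w: False, a: False}


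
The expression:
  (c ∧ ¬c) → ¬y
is always true.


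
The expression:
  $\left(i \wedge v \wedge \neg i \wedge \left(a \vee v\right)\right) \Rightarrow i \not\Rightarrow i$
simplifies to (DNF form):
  $\text{True}$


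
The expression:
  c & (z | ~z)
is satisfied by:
  {c: True}


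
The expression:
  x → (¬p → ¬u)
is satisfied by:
  {p: True, u: False, x: False}
  {u: False, x: False, p: False}
  {x: True, p: True, u: False}
  {x: True, u: False, p: False}
  {p: True, u: True, x: False}
  {u: True, p: False, x: False}
  {x: True, u: True, p: True}


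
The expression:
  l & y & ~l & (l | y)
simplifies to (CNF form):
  False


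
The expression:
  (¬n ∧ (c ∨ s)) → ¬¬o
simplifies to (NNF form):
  n ∨ o ∨ (¬c ∧ ¬s)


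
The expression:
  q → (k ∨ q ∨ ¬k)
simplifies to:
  True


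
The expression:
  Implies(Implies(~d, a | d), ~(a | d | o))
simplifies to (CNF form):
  ~a & ~d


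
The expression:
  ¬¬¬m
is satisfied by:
  {m: False}


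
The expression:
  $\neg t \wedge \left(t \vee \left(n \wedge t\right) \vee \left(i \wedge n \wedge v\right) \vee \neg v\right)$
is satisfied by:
  {i: True, n: True, t: False, v: False}
  {i: True, n: False, t: False, v: False}
  {n: True, i: False, t: False, v: False}
  {i: False, n: False, t: False, v: False}
  {i: True, v: True, n: True, t: False}


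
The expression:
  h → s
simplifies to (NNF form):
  s ∨ ¬h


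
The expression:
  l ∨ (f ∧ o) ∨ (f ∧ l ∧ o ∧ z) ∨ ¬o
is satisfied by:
  {l: True, f: True, o: False}
  {l: True, f: False, o: False}
  {f: True, l: False, o: False}
  {l: False, f: False, o: False}
  {o: True, l: True, f: True}
  {o: True, l: True, f: False}
  {o: True, f: True, l: False}


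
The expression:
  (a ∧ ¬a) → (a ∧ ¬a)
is always true.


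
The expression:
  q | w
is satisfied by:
  {q: True, w: True}
  {q: True, w: False}
  {w: True, q: False}


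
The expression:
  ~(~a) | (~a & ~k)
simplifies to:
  a | ~k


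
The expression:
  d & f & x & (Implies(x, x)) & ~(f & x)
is never true.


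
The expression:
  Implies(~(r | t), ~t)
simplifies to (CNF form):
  True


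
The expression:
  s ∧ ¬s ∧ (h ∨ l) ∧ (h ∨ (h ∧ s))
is never true.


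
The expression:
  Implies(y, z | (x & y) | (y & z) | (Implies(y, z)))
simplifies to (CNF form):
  x | z | ~y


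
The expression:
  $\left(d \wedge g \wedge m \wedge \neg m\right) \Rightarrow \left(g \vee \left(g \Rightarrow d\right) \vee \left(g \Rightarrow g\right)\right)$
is always true.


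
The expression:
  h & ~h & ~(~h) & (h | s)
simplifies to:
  False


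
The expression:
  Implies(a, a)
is always true.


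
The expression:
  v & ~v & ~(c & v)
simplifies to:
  False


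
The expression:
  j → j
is always true.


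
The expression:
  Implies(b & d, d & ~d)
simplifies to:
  ~b | ~d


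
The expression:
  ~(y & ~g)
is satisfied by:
  {g: True, y: False}
  {y: False, g: False}
  {y: True, g: True}


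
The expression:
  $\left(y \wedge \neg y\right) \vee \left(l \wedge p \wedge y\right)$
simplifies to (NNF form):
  $l \wedge p \wedge y$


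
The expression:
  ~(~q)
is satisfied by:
  {q: True}


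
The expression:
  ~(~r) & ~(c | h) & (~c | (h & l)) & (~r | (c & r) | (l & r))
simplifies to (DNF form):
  l & r & ~c & ~h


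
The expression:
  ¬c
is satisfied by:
  {c: False}


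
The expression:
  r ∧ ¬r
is never true.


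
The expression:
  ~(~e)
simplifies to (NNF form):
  e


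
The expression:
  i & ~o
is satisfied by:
  {i: True, o: False}


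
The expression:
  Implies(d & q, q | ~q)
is always true.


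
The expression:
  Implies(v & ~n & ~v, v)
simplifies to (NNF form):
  True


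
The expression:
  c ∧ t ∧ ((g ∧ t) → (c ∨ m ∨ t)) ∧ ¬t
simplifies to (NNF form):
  False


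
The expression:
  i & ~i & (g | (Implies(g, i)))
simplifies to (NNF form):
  False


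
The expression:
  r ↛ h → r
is always true.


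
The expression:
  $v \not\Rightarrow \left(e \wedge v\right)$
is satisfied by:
  {v: True, e: False}


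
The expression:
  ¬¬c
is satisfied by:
  {c: True}


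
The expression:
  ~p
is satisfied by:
  {p: False}


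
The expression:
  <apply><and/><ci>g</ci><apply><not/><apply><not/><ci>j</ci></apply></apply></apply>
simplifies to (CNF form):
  <apply><and/><ci>g</ci><ci>j</ci></apply>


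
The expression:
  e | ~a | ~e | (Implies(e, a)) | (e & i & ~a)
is always true.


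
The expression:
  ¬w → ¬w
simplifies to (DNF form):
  True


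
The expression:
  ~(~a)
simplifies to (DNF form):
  a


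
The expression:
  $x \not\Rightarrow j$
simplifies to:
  $x \wedge \neg j$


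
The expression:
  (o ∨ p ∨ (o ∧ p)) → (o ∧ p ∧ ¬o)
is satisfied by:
  {o: False, p: False}


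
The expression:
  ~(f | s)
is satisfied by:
  {f: False, s: False}


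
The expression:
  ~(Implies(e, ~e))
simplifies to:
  e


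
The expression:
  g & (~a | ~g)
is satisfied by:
  {g: True, a: False}


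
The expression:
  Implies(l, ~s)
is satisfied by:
  {l: False, s: False}
  {s: True, l: False}
  {l: True, s: False}


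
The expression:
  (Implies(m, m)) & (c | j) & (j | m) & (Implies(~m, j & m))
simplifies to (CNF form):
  m & (c | j)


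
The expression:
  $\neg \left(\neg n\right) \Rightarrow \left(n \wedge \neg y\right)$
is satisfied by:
  {y: False, n: False}
  {n: True, y: False}
  {y: True, n: False}


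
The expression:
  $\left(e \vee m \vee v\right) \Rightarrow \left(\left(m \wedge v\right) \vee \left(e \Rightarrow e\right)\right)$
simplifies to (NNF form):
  $\text{True}$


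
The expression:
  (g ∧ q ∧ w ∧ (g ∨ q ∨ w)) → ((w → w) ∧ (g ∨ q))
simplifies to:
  True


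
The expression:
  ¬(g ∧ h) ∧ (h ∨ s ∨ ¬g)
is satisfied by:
  {s: True, g: False, h: False}
  {s: False, g: False, h: False}
  {h: True, s: True, g: False}
  {h: True, s: False, g: False}
  {g: True, s: True, h: False}


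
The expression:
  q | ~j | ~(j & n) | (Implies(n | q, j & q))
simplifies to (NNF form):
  q | ~j | ~n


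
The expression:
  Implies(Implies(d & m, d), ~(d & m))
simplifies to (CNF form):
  ~d | ~m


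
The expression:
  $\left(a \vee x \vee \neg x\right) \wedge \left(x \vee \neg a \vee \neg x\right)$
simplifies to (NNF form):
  $\text{True}$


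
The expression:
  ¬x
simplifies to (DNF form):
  ¬x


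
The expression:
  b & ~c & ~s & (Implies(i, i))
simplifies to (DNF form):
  b & ~c & ~s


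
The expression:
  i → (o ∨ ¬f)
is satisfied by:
  {o: True, i: False, f: False}
  {o: False, i: False, f: False}
  {f: True, o: True, i: False}
  {f: True, o: False, i: False}
  {i: True, o: True, f: False}
  {i: True, o: False, f: False}
  {i: True, f: True, o: True}


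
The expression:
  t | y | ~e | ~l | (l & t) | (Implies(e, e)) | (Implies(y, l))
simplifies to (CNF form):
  True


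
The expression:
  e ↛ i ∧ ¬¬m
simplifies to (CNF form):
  e ∧ m ∧ ¬i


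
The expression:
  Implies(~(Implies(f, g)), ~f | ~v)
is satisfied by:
  {g: True, v: False, f: False}
  {v: False, f: False, g: False}
  {f: True, g: True, v: False}
  {f: True, v: False, g: False}
  {g: True, v: True, f: False}
  {v: True, g: False, f: False}
  {f: True, v: True, g: True}


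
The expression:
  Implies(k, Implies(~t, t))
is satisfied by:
  {t: True, k: False}
  {k: False, t: False}
  {k: True, t: True}


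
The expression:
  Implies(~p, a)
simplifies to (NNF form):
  a | p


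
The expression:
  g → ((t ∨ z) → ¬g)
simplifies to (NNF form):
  (¬t ∧ ¬z) ∨ ¬g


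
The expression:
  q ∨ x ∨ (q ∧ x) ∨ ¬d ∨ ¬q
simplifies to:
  True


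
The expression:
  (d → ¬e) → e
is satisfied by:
  {e: True}


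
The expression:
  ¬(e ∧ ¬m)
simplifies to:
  m ∨ ¬e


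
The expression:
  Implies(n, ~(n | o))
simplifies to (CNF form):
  ~n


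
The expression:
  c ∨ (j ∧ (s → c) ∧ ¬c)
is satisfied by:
  {c: True, j: True, s: False}
  {c: True, s: False, j: False}
  {c: True, j: True, s: True}
  {c: True, s: True, j: False}
  {j: True, s: False, c: False}


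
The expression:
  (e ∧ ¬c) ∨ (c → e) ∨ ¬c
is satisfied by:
  {e: True, c: False}
  {c: False, e: False}
  {c: True, e: True}


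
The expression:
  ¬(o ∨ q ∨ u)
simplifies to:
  ¬o ∧ ¬q ∧ ¬u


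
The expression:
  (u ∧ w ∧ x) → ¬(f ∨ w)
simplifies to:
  ¬u ∨ ¬w ∨ ¬x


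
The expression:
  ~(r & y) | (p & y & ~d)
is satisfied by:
  {p: True, d: False, y: False, r: False}
  {r: False, d: False, p: False, y: False}
  {p: True, d: True, r: False, y: False}
  {d: True, r: False, p: False, y: False}
  {r: True, p: True, d: False, y: False}
  {r: True, d: False, p: False, y: False}
  {r: True, p: True, d: True, y: False}
  {r: True, d: True, p: False, y: False}
  {y: True, p: True, r: False, d: False}
  {y: True, r: False, d: False, p: False}
  {y: True, p: True, d: True, r: False}
  {y: True, d: True, r: False, p: False}
  {y: True, p: True, r: True, d: False}


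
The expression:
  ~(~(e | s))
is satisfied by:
  {e: True, s: True}
  {e: True, s: False}
  {s: True, e: False}


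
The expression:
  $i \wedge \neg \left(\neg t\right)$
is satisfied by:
  {t: True, i: True}


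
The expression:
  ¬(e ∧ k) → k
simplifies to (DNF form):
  k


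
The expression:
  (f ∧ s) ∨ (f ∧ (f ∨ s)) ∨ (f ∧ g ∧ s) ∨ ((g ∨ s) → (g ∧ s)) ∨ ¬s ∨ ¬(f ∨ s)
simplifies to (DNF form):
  f ∨ g ∨ ¬s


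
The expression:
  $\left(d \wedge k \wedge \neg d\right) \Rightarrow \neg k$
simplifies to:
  $\text{True}$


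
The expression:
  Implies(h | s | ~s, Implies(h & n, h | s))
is always true.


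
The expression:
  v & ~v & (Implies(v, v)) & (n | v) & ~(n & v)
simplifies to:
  False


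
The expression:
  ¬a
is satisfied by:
  {a: False}


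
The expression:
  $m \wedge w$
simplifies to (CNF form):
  $m \wedge w$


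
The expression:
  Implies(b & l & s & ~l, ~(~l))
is always true.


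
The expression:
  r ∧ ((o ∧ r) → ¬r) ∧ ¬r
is never true.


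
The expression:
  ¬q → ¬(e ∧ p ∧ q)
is always true.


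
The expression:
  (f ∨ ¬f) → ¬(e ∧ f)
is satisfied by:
  {e: False, f: False}
  {f: True, e: False}
  {e: True, f: False}


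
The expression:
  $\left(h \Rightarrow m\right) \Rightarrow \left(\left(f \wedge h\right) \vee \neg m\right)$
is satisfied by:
  {h: True, f: True, m: False}
  {h: True, f: False, m: False}
  {f: True, h: False, m: False}
  {h: False, f: False, m: False}
  {h: True, m: True, f: True}


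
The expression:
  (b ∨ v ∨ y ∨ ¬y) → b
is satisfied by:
  {b: True}


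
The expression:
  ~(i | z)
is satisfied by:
  {i: False, z: False}


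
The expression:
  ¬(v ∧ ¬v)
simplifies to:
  True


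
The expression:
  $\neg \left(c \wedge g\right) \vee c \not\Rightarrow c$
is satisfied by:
  {g: False, c: False}
  {c: True, g: False}
  {g: True, c: False}


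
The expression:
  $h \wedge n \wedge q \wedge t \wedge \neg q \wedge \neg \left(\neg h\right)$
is never true.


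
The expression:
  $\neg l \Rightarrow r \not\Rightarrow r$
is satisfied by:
  {l: True}


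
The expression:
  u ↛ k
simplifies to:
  u ∧ ¬k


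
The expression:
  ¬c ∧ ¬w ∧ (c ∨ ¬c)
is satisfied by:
  {w: False, c: False}


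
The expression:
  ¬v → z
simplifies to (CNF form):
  v ∨ z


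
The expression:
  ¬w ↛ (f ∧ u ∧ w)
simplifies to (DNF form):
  ¬w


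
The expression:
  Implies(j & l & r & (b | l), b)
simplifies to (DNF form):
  b | ~j | ~l | ~r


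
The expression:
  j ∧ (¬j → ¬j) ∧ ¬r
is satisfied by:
  {j: True, r: False}


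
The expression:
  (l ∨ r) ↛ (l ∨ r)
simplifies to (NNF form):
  False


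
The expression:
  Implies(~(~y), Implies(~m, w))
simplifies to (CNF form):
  m | w | ~y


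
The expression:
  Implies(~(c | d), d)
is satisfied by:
  {d: True, c: True}
  {d: True, c: False}
  {c: True, d: False}


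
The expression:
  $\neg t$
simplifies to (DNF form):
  $\neg t$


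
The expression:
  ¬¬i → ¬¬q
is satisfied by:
  {q: True, i: False}
  {i: False, q: False}
  {i: True, q: True}


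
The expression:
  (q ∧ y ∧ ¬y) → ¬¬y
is always true.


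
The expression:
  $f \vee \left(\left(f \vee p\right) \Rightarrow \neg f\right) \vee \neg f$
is always true.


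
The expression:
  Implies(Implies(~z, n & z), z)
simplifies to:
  True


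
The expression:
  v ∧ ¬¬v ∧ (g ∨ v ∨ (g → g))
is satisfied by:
  {v: True}


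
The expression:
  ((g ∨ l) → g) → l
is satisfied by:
  {l: True}


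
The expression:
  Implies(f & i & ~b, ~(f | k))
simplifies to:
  b | ~f | ~i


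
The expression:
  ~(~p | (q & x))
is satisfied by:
  {p: True, q: False, x: False}
  {p: True, x: True, q: False}
  {p: True, q: True, x: False}


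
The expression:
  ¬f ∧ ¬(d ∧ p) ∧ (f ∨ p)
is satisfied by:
  {p: True, d: False, f: False}


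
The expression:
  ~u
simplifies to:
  ~u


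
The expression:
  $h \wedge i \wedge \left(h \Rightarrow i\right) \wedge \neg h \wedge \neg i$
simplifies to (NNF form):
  $\text{False}$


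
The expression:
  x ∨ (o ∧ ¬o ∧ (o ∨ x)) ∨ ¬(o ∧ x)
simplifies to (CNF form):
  True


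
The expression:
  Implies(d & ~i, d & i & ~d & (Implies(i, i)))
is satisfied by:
  {i: True, d: False}
  {d: False, i: False}
  {d: True, i: True}


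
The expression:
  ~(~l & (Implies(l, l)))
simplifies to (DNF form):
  l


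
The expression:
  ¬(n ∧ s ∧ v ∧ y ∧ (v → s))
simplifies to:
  ¬n ∨ ¬s ∨ ¬v ∨ ¬y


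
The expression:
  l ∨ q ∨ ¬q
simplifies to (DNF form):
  True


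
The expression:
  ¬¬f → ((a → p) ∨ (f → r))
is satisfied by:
  {p: True, r: True, a: False, f: False}
  {p: True, r: False, a: False, f: False}
  {r: True, f: False, p: False, a: False}
  {f: False, r: False, p: False, a: False}
  {f: True, p: True, r: True, a: False}
  {f: True, p: True, r: False, a: False}
  {f: True, r: True, p: False, a: False}
  {f: True, r: False, p: False, a: False}
  {a: True, p: True, r: True, f: False}
  {a: True, p: True, r: False, f: False}
  {a: True, r: True, p: False, f: False}
  {a: True, r: False, p: False, f: False}
  {f: True, a: True, p: True, r: True}
  {f: True, a: True, p: True, r: False}
  {f: True, a: True, r: True, p: False}


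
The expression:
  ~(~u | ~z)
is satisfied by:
  {z: True, u: True}


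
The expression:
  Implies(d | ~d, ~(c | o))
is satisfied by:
  {o: False, c: False}


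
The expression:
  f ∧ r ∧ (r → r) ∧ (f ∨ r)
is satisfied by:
  {r: True, f: True}


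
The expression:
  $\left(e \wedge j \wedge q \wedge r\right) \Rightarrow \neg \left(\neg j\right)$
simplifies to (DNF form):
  $\text{True}$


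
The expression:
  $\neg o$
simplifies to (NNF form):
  $\neg o$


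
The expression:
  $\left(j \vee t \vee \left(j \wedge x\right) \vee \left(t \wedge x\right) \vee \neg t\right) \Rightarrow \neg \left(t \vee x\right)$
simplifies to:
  $\neg t \wedge \neg x$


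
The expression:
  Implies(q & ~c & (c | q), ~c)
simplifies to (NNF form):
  True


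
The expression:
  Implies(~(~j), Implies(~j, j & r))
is always true.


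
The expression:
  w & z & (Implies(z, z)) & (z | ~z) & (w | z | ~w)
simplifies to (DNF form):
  w & z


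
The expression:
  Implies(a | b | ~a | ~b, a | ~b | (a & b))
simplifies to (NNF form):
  a | ~b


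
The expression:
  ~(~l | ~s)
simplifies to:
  l & s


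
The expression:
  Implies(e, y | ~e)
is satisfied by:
  {y: True, e: False}
  {e: False, y: False}
  {e: True, y: True}


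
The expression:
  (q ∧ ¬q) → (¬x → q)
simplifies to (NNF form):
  True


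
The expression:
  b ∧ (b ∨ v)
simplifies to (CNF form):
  b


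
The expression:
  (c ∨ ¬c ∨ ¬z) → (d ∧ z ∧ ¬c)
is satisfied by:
  {z: True, d: True, c: False}


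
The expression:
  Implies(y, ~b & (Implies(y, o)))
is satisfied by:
  {o: True, y: False, b: False}
  {o: False, y: False, b: False}
  {b: True, o: True, y: False}
  {b: True, o: False, y: False}
  {y: True, o: True, b: False}


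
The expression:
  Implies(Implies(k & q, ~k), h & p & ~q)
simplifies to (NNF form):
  (h | q) & (p | q) & (k | ~q)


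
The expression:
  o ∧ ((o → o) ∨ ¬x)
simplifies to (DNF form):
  o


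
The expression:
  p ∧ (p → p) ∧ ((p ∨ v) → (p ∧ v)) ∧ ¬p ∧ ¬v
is never true.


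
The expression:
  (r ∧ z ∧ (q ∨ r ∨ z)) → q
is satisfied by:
  {q: True, z: False, r: False}
  {z: False, r: False, q: False}
  {r: True, q: True, z: False}
  {r: True, z: False, q: False}
  {q: True, z: True, r: False}
  {z: True, q: False, r: False}
  {r: True, z: True, q: True}


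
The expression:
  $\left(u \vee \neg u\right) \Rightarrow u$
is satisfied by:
  {u: True}


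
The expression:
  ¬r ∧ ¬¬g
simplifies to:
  g ∧ ¬r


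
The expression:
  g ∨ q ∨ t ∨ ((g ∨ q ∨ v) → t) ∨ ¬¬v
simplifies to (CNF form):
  True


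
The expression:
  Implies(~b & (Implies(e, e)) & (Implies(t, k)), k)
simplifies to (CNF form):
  b | k | t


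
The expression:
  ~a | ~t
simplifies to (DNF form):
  ~a | ~t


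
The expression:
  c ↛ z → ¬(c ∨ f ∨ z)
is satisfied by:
  {z: True, c: False}
  {c: False, z: False}
  {c: True, z: True}


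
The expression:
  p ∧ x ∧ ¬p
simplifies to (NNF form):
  False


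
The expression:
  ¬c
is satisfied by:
  {c: False}


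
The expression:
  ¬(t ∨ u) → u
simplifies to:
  t ∨ u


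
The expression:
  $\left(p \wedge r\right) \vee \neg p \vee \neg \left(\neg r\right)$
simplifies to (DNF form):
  $r \vee \neg p$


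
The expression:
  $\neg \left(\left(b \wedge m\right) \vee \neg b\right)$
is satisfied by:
  {b: True, m: False}


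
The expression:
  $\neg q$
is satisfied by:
  {q: False}


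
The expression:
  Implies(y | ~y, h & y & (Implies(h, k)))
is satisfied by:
  {h: True, y: True, k: True}


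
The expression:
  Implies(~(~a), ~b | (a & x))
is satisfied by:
  {x: True, a: False, b: False}
  {a: False, b: False, x: False}
  {b: True, x: True, a: False}
  {b: True, a: False, x: False}
  {x: True, a: True, b: False}
  {a: True, x: False, b: False}
  {b: True, a: True, x: True}
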